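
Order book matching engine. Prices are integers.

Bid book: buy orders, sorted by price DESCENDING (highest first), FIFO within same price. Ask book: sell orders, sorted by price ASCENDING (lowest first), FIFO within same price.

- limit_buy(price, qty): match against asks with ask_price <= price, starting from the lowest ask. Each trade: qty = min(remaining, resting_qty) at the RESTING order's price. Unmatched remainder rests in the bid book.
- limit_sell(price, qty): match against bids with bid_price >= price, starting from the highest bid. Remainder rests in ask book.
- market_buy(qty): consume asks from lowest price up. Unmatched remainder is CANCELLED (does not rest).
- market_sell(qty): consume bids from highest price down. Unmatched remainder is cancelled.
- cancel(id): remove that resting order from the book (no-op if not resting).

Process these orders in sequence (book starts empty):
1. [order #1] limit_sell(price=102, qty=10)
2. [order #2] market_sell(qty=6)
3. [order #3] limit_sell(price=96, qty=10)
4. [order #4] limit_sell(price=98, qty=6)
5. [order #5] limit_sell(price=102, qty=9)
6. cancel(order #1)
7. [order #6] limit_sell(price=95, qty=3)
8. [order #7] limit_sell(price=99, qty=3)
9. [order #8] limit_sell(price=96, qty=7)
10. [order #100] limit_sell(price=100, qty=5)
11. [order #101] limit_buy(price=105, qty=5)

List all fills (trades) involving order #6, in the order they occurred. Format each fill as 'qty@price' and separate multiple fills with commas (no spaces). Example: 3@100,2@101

Answer: 3@95

Derivation:
After op 1 [order #1] limit_sell(price=102, qty=10): fills=none; bids=[-] asks=[#1:10@102]
After op 2 [order #2] market_sell(qty=6): fills=none; bids=[-] asks=[#1:10@102]
After op 3 [order #3] limit_sell(price=96, qty=10): fills=none; bids=[-] asks=[#3:10@96 #1:10@102]
After op 4 [order #4] limit_sell(price=98, qty=6): fills=none; bids=[-] asks=[#3:10@96 #4:6@98 #1:10@102]
After op 5 [order #5] limit_sell(price=102, qty=9): fills=none; bids=[-] asks=[#3:10@96 #4:6@98 #1:10@102 #5:9@102]
After op 6 cancel(order #1): fills=none; bids=[-] asks=[#3:10@96 #4:6@98 #5:9@102]
After op 7 [order #6] limit_sell(price=95, qty=3): fills=none; bids=[-] asks=[#6:3@95 #3:10@96 #4:6@98 #5:9@102]
After op 8 [order #7] limit_sell(price=99, qty=3): fills=none; bids=[-] asks=[#6:3@95 #3:10@96 #4:6@98 #7:3@99 #5:9@102]
After op 9 [order #8] limit_sell(price=96, qty=7): fills=none; bids=[-] asks=[#6:3@95 #3:10@96 #8:7@96 #4:6@98 #7:3@99 #5:9@102]
After op 10 [order #100] limit_sell(price=100, qty=5): fills=none; bids=[-] asks=[#6:3@95 #3:10@96 #8:7@96 #4:6@98 #7:3@99 #100:5@100 #5:9@102]
After op 11 [order #101] limit_buy(price=105, qty=5): fills=#101x#6:3@95 #101x#3:2@96; bids=[-] asks=[#3:8@96 #8:7@96 #4:6@98 #7:3@99 #100:5@100 #5:9@102]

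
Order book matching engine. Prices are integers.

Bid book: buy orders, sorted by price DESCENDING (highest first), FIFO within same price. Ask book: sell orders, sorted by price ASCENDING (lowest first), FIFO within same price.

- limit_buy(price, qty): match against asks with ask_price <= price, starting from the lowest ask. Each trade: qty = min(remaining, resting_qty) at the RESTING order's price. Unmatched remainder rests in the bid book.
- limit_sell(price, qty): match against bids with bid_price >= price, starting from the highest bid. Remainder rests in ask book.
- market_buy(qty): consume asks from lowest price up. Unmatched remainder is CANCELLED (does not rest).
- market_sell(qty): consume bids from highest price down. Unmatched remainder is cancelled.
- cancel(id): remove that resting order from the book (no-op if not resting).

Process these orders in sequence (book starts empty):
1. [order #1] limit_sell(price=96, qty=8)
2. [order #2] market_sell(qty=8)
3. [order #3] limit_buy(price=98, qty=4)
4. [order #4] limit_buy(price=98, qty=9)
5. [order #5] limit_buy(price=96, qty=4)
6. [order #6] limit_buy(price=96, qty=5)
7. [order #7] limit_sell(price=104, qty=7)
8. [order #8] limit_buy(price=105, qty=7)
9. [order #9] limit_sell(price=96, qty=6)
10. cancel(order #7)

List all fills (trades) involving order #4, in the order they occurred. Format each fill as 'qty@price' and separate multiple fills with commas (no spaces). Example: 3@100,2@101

Answer: 4@96,5@98

Derivation:
After op 1 [order #1] limit_sell(price=96, qty=8): fills=none; bids=[-] asks=[#1:8@96]
After op 2 [order #2] market_sell(qty=8): fills=none; bids=[-] asks=[#1:8@96]
After op 3 [order #3] limit_buy(price=98, qty=4): fills=#3x#1:4@96; bids=[-] asks=[#1:4@96]
After op 4 [order #4] limit_buy(price=98, qty=9): fills=#4x#1:4@96; bids=[#4:5@98] asks=[-]
After op 5 [order #5] limit_buy(price=96, qty=4): fills=none; bids=[#4:5@98 #5:4@96] asks=[-]
After op 6 [order #6] limit_buy(price=96, qty=5): fills=none; bids=[#4:5@98 #5:4@96 #6:5@96] asks=[-]
After op 7 [order #7] limit_sell(price=104, qty=7): fills=none; bids=[#4:5@98 #5:4@96 #6:5@96] asks=[#7:7@104]
After op 8 [order #8] limit_buy(price=105, qty=7): fills=#8x#7:7@104; bids=[#4:5@98 #5:4@96 #6:5@96] asks=[-]
After op 9 [order #9] limit_sell(price=96, qty=6): fills=#4x#9:5@98 #5x#9:1@96; bids=[#5:3@96 #6:5@96] asks=[-]
After op 10 cancel(order #7): fills=none; bids=[#5:3@96 #6:5@96] asks=[-]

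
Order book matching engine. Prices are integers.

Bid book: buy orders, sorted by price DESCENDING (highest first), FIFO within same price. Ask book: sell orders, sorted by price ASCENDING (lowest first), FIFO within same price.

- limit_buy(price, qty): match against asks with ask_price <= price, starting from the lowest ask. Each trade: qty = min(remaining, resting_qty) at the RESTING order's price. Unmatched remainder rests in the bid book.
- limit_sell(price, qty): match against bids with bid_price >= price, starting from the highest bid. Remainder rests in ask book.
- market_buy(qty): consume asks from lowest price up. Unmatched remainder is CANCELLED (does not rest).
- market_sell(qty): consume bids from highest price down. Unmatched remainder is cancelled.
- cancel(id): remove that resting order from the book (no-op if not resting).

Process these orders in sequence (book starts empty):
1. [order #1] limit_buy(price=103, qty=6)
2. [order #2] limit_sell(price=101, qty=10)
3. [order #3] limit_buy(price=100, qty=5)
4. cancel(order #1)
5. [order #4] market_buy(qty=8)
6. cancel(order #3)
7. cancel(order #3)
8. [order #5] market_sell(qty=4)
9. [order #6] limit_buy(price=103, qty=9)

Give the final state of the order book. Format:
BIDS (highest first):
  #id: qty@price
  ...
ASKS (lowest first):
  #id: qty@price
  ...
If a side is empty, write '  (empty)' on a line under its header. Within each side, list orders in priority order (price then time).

Answer: BIDS (highest first):
  #6: 9@103
ASKS (lowest first):
  (empty)

Derivation:
After op 1 [order #1] limit_buy(price=103, qty=6): fills=none; bids=[#1:6@103] asks=[-]
After op 2 [order #2] limit_sell(price=101, qty=10): fills=#1x#2:6@103; bids=[-] asks=[#2:4@101]
After op 3 [order #3] limit_buy(price=100, qty=5): fills=none; bids=[#3:5@100] asks=[#2:4@101]
After op 4 cancel(order #1): fills=none; bids=[#3:5@100] asks=[#2:4@101]
After op 5 [order #4] market_buy(qty=8): fills=#4x#2:4@101; bids=[#3:5@100] asks=[-]
After op 6 cancel(order #3): fills=none; bids=[-] asks=[-]
After op 7 cancel(order #3): fills=none; bids=[-] asks=[-]
After op 8 [order #5] market_sell(qty=4): fills=none; bids=[-] asks=[-]
After op 9 [order #6] limit_buy(price=103, qty=9): fills=none; bids=[#6:9@103] asks=[-]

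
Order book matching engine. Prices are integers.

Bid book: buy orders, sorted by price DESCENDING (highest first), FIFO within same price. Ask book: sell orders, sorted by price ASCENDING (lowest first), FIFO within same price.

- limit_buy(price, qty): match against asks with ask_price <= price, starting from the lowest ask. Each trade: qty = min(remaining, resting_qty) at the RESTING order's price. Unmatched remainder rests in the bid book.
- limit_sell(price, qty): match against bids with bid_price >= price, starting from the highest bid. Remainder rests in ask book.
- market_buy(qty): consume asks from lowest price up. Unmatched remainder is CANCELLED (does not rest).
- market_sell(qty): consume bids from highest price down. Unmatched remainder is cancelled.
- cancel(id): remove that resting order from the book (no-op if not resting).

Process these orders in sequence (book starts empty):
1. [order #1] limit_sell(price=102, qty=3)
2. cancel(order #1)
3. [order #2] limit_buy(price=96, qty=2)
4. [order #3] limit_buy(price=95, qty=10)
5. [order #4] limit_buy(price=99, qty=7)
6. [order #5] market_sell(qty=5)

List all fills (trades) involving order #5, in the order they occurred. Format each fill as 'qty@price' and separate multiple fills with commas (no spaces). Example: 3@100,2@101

After op 1 [order #1] limit_sell(price=102, qty=3): fills=none; bids=[-] asks=[#1:3@102]
After op 2 cancel(order #1): fills=none; bids=[-] asks=[-]
After op 3 [order #2] limit_buy(price=96, qty=2): fills=none; bids=[#2:2@96] asks=[-]
After op 4 [order #3] limit_buy(price=95, qty=10): fills=none; bids=[#2:2@96 #3:10@95] asks=[-]
After op 5 [order #4] limit_buy(price=99, qty=7): fills=none; bids=[#4:7@99 #2:2@96 #3:10@95] asks=[-]
After op 6 [order #5] market_sell(qty=5): fills=#4x#5:5@99; bids=[#4:2@99 #2:2@96 #3:10@95] asks=[-]

Answer: 5@99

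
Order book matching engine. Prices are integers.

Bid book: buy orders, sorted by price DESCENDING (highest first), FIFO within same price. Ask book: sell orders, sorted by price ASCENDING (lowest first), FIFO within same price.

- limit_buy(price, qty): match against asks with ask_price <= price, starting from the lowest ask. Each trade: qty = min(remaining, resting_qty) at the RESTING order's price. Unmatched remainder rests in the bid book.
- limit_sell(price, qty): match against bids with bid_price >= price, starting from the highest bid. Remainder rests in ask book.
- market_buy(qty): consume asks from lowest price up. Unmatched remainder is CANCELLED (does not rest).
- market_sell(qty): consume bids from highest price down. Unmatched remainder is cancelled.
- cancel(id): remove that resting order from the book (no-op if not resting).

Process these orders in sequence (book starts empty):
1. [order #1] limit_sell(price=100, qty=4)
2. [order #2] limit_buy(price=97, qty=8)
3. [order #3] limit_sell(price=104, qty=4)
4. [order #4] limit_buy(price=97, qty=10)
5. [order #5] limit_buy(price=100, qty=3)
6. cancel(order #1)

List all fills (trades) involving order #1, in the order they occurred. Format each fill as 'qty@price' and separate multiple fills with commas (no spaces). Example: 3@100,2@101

Answer: 3@100

Derivation:
After op 1 [order #1] limit_sell(price=100, qty=4): fills=none; bids=[-] asks=[#1:4@100]
After op 2 [order #2] limit_buy(price=97, qty=8): fills=none; bids=[#2:8@97] asks=[#1:4@100]
After op 3 [order #3] limit_sell(price=104, qty=4): fills=none; bids=[#2:8@97] asks=[#1:4@100 #3:4@104]
After op 4 [order #4] limit_buy(price=97, qty=10): fills=none; bids=[#2:8@97 #4:10@97] asks=[#1:4@100 #3:4@104]
After op 5 [order #5] limit_buy(price=100, qty=3): fills=#5x#1:3@100; bids=[#2:8@97 #4:10@97] asks=[#1:1@100 #3:4@104]
After op 6 cancel(order #1): fills=none; bids=[#2:8@97 #4:10@97] asks=[#3:4@104]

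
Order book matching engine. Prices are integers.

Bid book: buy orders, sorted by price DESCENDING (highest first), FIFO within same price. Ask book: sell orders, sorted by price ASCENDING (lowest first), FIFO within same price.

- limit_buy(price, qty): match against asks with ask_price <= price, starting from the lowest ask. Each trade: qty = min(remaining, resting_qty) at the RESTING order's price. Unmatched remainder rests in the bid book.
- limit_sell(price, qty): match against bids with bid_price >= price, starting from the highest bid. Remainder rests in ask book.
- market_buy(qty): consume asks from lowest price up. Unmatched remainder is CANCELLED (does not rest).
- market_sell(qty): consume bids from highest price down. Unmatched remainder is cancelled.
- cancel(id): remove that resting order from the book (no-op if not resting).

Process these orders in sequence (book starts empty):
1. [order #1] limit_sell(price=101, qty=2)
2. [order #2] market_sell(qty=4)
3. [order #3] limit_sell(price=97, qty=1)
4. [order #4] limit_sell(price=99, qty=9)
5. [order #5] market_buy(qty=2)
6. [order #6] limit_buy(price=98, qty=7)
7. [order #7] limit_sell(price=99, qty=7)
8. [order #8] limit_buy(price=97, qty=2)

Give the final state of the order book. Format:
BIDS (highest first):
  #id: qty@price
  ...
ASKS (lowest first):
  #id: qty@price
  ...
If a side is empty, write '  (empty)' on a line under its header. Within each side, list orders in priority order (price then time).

After op 1 [order #1] limit_sell(price=101, qty=2): fills=none; bids=[-] asks=[#1:2@101]
After op 2 [order #2] market_sell(qty=4): fills=none; bids=[-] asks=[#1:2@101]
After op 3 [order #3] limit_sell(price=97, qty=1): fills=none; bids=[-] asks=[#3:1@97 #1:2@101]
After op 4 [order #4] limit_sell(price=99, qty=9): fills=none; bids=[-] asks=[#3:1@97 #4:9@99 #1:2@101]
After op 5 [order #5] market_buy(qty=2): fills=#5x#3:1@97 #5x#4:1@99; bids=[-] asks=[#4:8@99 #1:2@101]
After op 6 [order #6] limit_buy(price=98, qty=7): fills=none; bids=[#6:7@98] asks=[#4:8@99 #1:2@101]
After op 7 [order #7] limit_sell(price=99, qty=7): fills=none; bids=[#6:7@98] asks=[#4:8@99 #7:7@99 #1:2@101]
After op 8 [order #8] limit_buy(price=97, qty=2): fills=none; bids=[#6:7@98 #8:2@97] asks=[#4:8@99 #7:7@99 #1:2@101]

Answer: BIDS (highest first):
  #6: 7@98
  #8: 2@97
ASKS (lowest first):
  #4: 8@99
  #7: 7@99
  #1: 2@101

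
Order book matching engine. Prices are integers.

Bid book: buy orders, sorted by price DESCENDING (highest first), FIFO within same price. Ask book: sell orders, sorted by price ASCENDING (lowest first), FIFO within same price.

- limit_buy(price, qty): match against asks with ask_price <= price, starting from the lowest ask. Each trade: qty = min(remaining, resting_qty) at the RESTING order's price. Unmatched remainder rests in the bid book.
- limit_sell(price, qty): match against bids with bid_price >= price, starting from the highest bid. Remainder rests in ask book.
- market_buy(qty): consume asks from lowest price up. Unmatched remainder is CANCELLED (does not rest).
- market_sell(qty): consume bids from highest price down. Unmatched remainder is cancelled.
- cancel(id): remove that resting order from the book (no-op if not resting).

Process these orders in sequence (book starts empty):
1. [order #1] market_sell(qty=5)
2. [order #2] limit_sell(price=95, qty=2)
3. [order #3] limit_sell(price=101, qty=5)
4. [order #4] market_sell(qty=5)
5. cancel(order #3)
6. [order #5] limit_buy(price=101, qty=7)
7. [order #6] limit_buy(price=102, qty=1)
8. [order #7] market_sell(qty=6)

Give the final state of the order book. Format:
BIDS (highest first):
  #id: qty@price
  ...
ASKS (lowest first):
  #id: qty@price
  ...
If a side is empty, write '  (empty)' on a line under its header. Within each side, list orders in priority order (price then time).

Answer: BIDS (highest first):
  (empty)
ASKS (lowest first):
  (empty)

Derivation:
After op 1 [order #1] market_sell(qty=5): fills=none; bids=[-] asks=[-]
After op 2 [order #2] limit_sell(price=95, qty=2): fills=none; bids=[-] asks=[#2:2@95]
After op 3 [order #3] limit_sell(price=101, qty=5): fills=none; bids=[-] asks=[#2:2@95 #3:5@101]
After op 4 [order #4] market_sell(qty=5): fills=none; bids=[-] asks=[#2:2@95 #3:5@101]
After op 5 cancel(order #3): fills=none; bids=[-] asks=[#2:2@95]
After op 6 [order #5] limit_buy(price=101, qty=7): fills=#5x#2:2@95; bids=[#5:5@101] asks=[-]
After op 7 [order #6] limit_buy(price=102, qty=1): fills=none; bids=[#6:1@102 #5:5@101] asks=[-]
After op 8 [order #7] market_sell(qty=6): fills=#6x#7:1@102 #5x#7:5@101; bids=[-] asks=[-]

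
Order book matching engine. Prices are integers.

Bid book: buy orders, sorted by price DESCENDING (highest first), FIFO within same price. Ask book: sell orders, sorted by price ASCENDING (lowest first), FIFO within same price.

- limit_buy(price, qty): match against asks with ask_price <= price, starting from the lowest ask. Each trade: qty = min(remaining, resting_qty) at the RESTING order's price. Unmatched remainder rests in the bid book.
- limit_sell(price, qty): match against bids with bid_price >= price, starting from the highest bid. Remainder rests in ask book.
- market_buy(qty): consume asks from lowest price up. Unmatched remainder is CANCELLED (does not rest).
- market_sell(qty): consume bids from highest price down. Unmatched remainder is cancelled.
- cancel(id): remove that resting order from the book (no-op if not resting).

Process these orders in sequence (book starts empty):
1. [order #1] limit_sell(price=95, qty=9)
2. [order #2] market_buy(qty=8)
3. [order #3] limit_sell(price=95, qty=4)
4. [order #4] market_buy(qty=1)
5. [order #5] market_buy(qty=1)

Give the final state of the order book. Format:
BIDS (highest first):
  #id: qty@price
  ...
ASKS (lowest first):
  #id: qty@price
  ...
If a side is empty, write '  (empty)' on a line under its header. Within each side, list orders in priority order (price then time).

After op 1 [order #1] limit_sell(price=95, qty=9): fills=none; bids=[-] asks=[#1:9@95]
After op 2 [order #2] market_buy(qty=8): fills=#2x#1:8@95; bids=[-] asks=[#1:1@95]
After op 3 [order #3] limit_sell(price=95, qty=4): fills=none; bids=[-] asks=[#1:1@95 #3:4@95]
After op 4 [order #4] market_buy(qty=1): fills=#4x#1:1@95; bids=[-] asks=[#3:4@95]
After op 5 [order #5] market_buy(qty=1): fills=#5x#3:1@95; bids=[-] asks=[#3:3@95]

Answer: BIDS (highest first):
  (empty)
ASKS (lowest first):
  #3: 3@95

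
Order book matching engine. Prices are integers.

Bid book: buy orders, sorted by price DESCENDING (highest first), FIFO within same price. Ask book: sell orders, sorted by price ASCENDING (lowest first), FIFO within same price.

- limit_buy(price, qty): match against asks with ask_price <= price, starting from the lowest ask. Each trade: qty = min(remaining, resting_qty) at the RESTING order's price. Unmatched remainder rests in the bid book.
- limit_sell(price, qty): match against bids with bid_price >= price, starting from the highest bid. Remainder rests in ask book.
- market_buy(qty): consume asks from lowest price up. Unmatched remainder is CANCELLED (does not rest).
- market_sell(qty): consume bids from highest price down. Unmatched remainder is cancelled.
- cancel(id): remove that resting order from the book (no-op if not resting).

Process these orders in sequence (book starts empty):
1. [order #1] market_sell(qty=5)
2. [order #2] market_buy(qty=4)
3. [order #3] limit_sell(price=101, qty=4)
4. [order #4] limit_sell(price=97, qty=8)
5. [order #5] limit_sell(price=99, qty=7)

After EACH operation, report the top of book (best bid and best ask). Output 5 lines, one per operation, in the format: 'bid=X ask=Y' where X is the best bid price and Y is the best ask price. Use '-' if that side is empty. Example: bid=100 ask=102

Answer: bid=- ask=-
bid=- ask=-
bid=- ask=101
bid=- ask=97
bid=- ask=97

Derivation:
After op 1 [order #1] market_sell(qty=5): fills=none; bids=[-] asks=[-]
After op 2 [order #2] market_buy(qty=4): fills=none; bids=[-] asks=[-]
After op 3 [order #3] limit_sell(price=101, qty=4): fills=none; bids=[-] asks=[#3:4@101]
After op 4 [order #4] limit_sell(price=97, qty=8): fills=none; bids=[-] asks=[#4:8@97 #3:4@101]
After op 5 [order #5] limit_sell(price=99, qty=7): fills=none; bids=[-] asks=[#4:8@97 #5:7@99 #3:4@101]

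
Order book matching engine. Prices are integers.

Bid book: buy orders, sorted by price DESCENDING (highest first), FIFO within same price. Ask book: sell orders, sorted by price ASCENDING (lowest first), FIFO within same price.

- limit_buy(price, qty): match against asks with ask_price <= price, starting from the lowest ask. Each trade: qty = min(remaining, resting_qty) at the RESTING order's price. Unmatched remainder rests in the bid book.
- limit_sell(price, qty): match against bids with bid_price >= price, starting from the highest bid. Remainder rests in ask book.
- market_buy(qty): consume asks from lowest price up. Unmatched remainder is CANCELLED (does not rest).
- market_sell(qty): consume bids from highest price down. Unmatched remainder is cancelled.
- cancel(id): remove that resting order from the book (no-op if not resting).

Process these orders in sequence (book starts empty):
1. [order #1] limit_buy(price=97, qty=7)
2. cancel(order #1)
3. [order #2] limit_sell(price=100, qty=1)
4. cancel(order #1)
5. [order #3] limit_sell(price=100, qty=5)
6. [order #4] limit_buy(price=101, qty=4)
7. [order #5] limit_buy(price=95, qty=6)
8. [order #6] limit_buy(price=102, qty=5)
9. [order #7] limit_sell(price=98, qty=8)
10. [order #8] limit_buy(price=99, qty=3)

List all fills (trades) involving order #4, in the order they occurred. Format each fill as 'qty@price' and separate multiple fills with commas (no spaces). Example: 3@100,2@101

After op 1 [order #1] limit_buy(price=97, qty=7): fills=none; bids=[#1:7@97] asks=[-]
After op 2 cancel(order #1): fills=none; bids=[-] asks=[-]
After op 3 [order #2] limit_sell(price=100, qty=1): fills=none; bids=[-] asks=[#2:1@100]
After op 4 cancel(order #1): fills=none; bids=[-] asks=[#2:1@100]
After op 5 [order #3] limit_sell(price=100, qty=5): fills=none; bids=[-] asks=[#2:1@100 #3:5@100]
After op 6 [order #4] limit_buy(price=101, qty=4): fills=#4x#2:1@100 #4x#3:3@100; bids=[-] asks=[#3:2@100]
After op 7 [order #5] limit_buy(price=95, qty=6): fills=none; bids=[#5:6@95] asks=[#3:2@100]
After op 8 [order #6] limit_buy(price=102, qty=5): fills=#6x#3:2@100; bids=[#6:3@102 #5:6@95] asks=[-]
After op 9 [order #7] limit_sell(price=98, qty=8): fills=#6x#7:3@102; bids=[#5:6@95] asks=[#7:5@98]
After op 10 [order #8] limit_buy(price=99, qty=3): fills=#8x#7:3@98; bids=[#5:6@95] asks=[#7:2@98]

Answer: 1@100,3@100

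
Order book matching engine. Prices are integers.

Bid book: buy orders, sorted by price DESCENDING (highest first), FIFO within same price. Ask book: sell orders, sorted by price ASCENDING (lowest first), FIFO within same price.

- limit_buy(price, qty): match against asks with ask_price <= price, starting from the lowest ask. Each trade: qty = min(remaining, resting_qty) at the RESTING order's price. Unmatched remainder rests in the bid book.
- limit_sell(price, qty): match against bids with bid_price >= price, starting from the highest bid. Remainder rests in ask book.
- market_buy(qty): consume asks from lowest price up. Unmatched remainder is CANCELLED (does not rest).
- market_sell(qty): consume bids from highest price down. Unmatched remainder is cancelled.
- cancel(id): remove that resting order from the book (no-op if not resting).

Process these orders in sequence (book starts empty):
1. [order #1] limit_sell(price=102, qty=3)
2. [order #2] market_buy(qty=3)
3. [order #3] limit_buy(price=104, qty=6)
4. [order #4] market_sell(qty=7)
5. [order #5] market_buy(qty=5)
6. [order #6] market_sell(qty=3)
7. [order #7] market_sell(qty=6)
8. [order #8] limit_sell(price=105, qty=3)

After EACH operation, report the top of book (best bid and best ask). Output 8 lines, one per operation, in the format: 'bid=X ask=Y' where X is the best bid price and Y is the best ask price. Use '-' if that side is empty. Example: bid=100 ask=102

After op 1 [order #1] limit_sell(price=102, qty=3): fills=none; bids=[-] asks=[#1:3@102]
After op 2 [order #2] market_buy(qty=3): fills=#2x#1:3@102; bids=[-] asks=[-]
After op 3 [order #3] limit_buy(price=104, qty=6): fills=none; bids=[#3:6@104] asks=[-]
After op 4 [order #4] market_sell(qty=7): fills=#3x#4:6@104; bids=[-] asks=[-]
After op 5 [order #5] market_buy(qty=5): fills=none; bids=[-] asks=[-]
After op 6 [order #6] market_sell(qty=3): fills=none; bids=[-] asks=[-]
After op 7 [order #7] market_sell(qty=6): fills=none; bids=[-] asks=[-]
After op 8 [order #8] limit_sell(price=105, qty=3): fills=none; bids=[-] asks=[#8:3@105]

Answer: bid=- ask=102
bid=- ask=-
bid=104 ask=-
bid=- ask=-
bid=- ask=-
bid=- ask=-
bid=- ask=-
bid=- ask=105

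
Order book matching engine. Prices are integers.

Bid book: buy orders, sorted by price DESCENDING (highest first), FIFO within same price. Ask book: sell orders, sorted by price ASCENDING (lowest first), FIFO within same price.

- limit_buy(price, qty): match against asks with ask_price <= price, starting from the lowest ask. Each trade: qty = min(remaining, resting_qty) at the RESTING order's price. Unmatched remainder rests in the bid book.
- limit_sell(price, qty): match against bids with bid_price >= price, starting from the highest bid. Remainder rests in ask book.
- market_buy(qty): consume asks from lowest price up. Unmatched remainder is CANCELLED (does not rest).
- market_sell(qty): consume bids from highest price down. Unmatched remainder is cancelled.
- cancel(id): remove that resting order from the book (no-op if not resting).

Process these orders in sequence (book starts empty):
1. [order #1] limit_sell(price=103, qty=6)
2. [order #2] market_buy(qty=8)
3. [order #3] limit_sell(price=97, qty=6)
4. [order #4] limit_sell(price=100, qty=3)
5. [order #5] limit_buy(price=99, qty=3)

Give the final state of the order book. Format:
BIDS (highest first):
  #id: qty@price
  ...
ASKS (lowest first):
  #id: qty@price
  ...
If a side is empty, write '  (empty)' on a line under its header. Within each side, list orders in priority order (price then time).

Answer: BIDS (highest first):
  (empty)
ASKS (lowest first):
  #3: 3@97
  #4: 3@100

Derivation:
After op 1 [order #1] limit_sell(price=103, qty=6): fills=none; bids=[-] asks=[#1:6@103]
After op 2 [order #2] market_buy(qty=8): fills=#2x#1:6@103; bids=[-] asks=[-]
After op 3 [order #3] limit_sell(price=97, qty=6): fills=none; bids=[-] asks=[#3:6@97]
After op 4 [order #4] limit_sell(price=100, qty=3): fills=none; bids=[-] asks=[#3:6@97 #4:3@100]
After op 5 [order #5] limit_buy(price=99, qty=3): fills=#5x#3:3@97; bids=[-] asks=[#3:3@97 #4:3@100]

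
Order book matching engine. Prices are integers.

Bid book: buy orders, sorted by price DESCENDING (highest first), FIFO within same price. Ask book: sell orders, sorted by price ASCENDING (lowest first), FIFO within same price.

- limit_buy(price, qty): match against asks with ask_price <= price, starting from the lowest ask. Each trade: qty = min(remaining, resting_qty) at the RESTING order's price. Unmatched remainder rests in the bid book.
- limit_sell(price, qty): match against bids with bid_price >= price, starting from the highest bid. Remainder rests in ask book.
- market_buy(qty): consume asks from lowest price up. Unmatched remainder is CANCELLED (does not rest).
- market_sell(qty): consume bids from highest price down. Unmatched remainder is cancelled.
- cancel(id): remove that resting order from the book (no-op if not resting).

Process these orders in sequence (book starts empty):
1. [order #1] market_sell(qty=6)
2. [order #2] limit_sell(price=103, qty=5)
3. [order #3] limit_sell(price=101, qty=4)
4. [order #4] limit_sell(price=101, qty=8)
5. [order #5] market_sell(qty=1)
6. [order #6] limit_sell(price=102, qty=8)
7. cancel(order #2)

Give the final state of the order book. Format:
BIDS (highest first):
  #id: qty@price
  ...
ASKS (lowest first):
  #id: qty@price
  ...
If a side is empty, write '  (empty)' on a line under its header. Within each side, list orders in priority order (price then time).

Answer: BIDS (highest first):
  (empty)
ASKS (lowest first):
  #3: 4@101
  #4: 8@101
  #6: 8@102

Derivation:
After op 1 [order #1] market_sell(qty=6): fills=none; bids=[-] asks=[-]
After op 2 [order #2] limit_sell(price=103, qty=5): fills=none; bids=[-] asks=[#2:5@103]
After op 3 [order #3] limit_sell(price=101, qty=4): fills=none; bids=[-] asks=[#3:4@101 #2:5@103]
After op 4 [order #4] limit_sell(price=101, qty=8): fills=none; bids=[-] asks=[#3:4@101 #4:8@101 #2:5@103]
After op 5 [order #5] market_sell(qty=1): fills=none; bids=[-] asks=[#3:4@101 #4:8@101 #2:5@103]
After op 6 [order #6] limit_sell(price=102, qty=8): fills=none; bids=[-] asks=[#3:4@101 #4:8@101 #6:8@102 #2:5@103]
After op 7 cancel(order #2): fills=none; bids=[-] asks=[#3:4@101 #4:8@101 #6:8@102]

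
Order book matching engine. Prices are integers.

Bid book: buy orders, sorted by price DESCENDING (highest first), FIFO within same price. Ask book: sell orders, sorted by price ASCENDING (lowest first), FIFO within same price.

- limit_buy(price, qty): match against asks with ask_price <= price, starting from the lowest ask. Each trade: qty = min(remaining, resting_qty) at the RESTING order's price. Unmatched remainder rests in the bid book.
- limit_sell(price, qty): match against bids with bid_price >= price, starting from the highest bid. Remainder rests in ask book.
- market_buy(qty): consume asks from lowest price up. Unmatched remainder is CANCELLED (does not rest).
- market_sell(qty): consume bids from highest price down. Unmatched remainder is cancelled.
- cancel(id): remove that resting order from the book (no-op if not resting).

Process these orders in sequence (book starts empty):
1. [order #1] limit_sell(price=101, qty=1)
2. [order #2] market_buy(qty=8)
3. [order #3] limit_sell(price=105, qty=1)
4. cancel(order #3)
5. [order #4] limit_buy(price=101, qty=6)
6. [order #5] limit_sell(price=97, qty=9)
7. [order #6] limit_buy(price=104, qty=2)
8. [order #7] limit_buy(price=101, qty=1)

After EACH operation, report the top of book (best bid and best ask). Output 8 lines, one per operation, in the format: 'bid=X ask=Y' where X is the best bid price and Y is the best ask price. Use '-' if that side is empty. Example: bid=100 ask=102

After op 1 [order #1] limit_sell(price=101, qty=1): fills=none; bids=[-] asks=[#1:1@101]
After op 2 [order #2] market_buy(qty=8): fills=#2x#1:1@101; bids=[-] asks=[-]
After op 3 [order #3] limit_sell(price=105, qty=1): fills=none; bids=[-] asks=[#3:1@105]
After op 4 cancel(order #3): fills=none; bids=[-] asks=[-]
After op 5 [order #4] limit_buy(price=101, qty=6): fills=none; bids=[#4:6@101] asks=[-]
After op 6 [order #5] limit_sell(price=97, qty=9): fills=#4x#5:6@101; bids=[-] asks=[#5:3@97]
After op 7 [order #6] limit_buy(price=104, qty=2): fills=#6x#5:2@97; bids=[-] asks=[#5:1@97]
After op 8 [order #7] limit_buy(price=101, qty=1): fills=#7x#5:1@97; bids=[-] asks=[-]

Answer: bid=- ask=101
bid=- ask=-
bid=- ask=105
bid=- ask=-
bid=101 ask=-
bid=- ask=97
bid=- ask=97
bid=- ask=-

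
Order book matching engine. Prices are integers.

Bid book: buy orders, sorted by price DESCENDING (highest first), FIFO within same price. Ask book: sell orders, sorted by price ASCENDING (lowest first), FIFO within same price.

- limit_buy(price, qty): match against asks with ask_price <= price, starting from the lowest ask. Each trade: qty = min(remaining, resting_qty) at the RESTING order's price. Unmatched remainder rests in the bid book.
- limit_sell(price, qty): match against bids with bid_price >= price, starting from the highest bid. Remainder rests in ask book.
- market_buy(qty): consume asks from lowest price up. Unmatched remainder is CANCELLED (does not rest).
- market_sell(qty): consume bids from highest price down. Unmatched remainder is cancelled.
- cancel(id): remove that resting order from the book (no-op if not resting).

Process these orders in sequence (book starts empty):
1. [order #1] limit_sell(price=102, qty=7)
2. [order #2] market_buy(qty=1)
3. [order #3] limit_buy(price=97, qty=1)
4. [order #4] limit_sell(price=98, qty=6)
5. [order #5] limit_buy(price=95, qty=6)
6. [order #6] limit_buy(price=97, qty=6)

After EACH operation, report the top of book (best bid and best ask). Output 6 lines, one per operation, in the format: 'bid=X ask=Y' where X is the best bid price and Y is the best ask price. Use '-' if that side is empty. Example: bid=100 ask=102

Answer: bid=- ask=102
bid=- ask=102
bid=97 ask=102
bid=97 ask=98
bid=97 ask=98
bid=97 ask=98

Derivation:
After op 1 [order #1] limit_sell(price=102, qty=7): fills=none; bids=[-] asks=[#1:7@102]
After op 2 [order #2] market_buy(qty=1): fills=#2x#1:1@102; bids=[-] asks=[#1:6@102]
After op 3 [order #3] limit_buy(price=97, qty=1): fills=none; bids=[#3:1@97] asks=[#1:6@102]
After op 4 [order #4] limit_sell(price=98, qty=6): fills=none; bids=[#3:1@97] asks=[#4:6@98 #1:6@102]
After op 5 [order #5] limit_buy(price=95, qty=6): fills=none; bids=[#3:1@97 #5:6@95] asks=[#4:6@98 #1:6@102]
After op 6 [order #6] limit_buy(price=97, qty=6): fills=none; bids=[#3:1@97 #6:6@97 #5:6@95] asks=[#4:6@98 #1:6@102]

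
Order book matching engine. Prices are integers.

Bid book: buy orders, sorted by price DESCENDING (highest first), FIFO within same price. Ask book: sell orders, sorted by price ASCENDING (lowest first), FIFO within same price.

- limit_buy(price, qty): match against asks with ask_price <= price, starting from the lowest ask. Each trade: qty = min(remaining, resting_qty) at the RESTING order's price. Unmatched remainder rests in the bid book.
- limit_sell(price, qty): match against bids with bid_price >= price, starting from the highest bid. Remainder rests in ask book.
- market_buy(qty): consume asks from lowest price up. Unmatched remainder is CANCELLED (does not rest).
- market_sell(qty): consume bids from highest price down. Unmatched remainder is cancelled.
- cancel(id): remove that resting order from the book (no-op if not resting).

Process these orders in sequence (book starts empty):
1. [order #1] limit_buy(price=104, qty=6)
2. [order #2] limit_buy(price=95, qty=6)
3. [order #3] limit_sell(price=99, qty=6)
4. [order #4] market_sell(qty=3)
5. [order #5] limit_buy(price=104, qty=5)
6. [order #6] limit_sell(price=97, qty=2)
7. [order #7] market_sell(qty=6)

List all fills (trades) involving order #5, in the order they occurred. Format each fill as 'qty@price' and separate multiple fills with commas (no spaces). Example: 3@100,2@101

After op 1 [order #1] limit_buy(price=104, qty=6): fills=none; bids=[#1:6@104] asks=[-]
After op 2 [order #2] limit_buy(price=95, qty=6): fills=none; bids=[#1:6@104 #2:6@95] asks=[-]
After op 3 [order #3] limit_sell(price=99, qty=6): fills=#1x#3:6@104; bids=[#2:6@95] asks=[-]
After op 4 [order #4] market_sell(qty=3): fills=#2x#4:3@95; bids=[#2:3@95] asks=[-]
After op 5 [order #5] limit_buy(price=104, qty=5): fills=none; bids=[#5:5@104 #2:3@95] asks=[-]
After op 6 [order #6] limit_sell(price=97, qty=2): fills=#5x#6:2@104; bids=[#5:3@104 #2:3@95] asks=[-]
After op 7 [order #7] market_sell(qty=6): fills=#5x#7:3@104 #2x#7:3@95; bids=[-] asks=[-]

Answer: 2@104,3@104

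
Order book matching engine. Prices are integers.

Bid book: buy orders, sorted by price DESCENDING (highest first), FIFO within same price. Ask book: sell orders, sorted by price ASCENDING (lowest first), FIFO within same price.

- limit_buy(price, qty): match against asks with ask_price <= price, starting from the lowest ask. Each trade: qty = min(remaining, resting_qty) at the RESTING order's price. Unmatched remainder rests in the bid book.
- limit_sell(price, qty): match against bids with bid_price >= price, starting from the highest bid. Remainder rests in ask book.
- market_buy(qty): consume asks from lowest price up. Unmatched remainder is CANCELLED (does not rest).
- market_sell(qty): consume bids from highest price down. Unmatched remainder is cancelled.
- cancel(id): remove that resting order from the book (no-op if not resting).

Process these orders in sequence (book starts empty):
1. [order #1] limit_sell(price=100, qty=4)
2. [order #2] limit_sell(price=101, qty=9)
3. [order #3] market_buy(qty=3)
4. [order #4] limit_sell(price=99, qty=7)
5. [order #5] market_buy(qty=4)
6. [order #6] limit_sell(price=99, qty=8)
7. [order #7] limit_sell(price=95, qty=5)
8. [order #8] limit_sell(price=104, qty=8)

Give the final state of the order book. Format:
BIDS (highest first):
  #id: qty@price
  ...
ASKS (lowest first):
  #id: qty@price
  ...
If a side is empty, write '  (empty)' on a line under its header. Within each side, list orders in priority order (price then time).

Answer: BIDS (highest first):
  (empty)
ASKS (lowest first):
  #7: 5@95
  #4: 3@99
  #6: 8@99
  #1: 1@100
  #2: 9@101
  #8: 8@104

Derivation:
After op 1 [order #1] limit_sell(price=100, qty=4): fills=none; bids=[-] asks=[#1:4@100]
After op 2 [order #2] limit_sell(price=101, qty=9): fills=none; bids=[-] asks=[#1:4@100 #2:9@101]
After op 3 [order #3] market_buy(qty=3): fills=#3x#1:3@100; bids=[-] asks=[#1:1@100 #2:9@101]
After op 4 [order #4] limit_sell(price=99, qty=7): fills=none; bids=[-] asks=[#4:7@99 #1:1@100 #2:9@101]
After op 5 [order #5] market_buy(qty=4): fills=#5x#4:4@99; bids=[-] asks=[#4:3@99 #1:1@100 #2:9@101]
After op 6 [order #6] limit_sell(price=99, qty=8): fills=none; bids=[-] asks=[#4:3@99 #6:8@99 #1:1@100 #2:9@101]
After op 7 [order #7] limit_sell(price=95, qty=5): fills=none; bids=[-] asks=[#7:5@95 #4:3@99 #6:8@99 #1:1@100 #2:9@101]
After op 8 [order #8] limit_sell(price=104, qty=8): fills=none; bids=[-] asks=[#7:5@95 #4:3@99 #6:8@99 #1:1@100 #2:9@101 #8:8@104]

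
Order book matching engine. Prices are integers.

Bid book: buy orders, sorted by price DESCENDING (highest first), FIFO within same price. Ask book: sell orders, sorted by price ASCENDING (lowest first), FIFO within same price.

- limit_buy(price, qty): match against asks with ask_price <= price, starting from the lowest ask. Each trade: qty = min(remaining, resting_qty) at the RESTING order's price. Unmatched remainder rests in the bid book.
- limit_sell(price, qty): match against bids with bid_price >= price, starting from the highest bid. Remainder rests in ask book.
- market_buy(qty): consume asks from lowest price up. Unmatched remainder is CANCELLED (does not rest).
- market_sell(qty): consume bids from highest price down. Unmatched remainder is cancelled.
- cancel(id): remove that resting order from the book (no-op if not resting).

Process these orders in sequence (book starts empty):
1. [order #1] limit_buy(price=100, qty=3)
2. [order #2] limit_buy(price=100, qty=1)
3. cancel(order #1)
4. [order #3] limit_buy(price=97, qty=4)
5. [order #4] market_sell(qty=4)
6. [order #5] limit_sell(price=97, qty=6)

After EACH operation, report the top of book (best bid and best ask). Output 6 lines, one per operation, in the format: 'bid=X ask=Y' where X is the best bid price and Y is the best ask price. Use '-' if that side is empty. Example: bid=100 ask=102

After op 1 [order #1] limit_buy(price=100, qty=3): fills=none; bids=[#1:3@100] asks=[-]
After op 2 [order #2] limit_buy(price=100, qty=1): fills=none; bids=[#1:3@100 #2:1@100] asks=[-]
After op 3 cancel(order #1): fills=none; bids=[#2:1@100] asks=[-]
After op 4 [order #3] limit_buy(price=97, qty=4): fills=none; bids=[#2:1@100 #3:4@97] asks=[-]
After op 5 [order #4] market_sell(qty=4): fills=#2x#4:1@100 #3x#4:3@97; bids=[#3:1@97] asks=[-]
After op 6 [order #5] limit_sell(price=97, qty=6): fills=#3x#5:1@97; bids=[-] asks=[#5:5@97]

Answer: bid=100 ask=-
bid=100 ask=-
bid=100 ask=-
bid=100 ask=-
bid=97 ask=-
bid=- ask=97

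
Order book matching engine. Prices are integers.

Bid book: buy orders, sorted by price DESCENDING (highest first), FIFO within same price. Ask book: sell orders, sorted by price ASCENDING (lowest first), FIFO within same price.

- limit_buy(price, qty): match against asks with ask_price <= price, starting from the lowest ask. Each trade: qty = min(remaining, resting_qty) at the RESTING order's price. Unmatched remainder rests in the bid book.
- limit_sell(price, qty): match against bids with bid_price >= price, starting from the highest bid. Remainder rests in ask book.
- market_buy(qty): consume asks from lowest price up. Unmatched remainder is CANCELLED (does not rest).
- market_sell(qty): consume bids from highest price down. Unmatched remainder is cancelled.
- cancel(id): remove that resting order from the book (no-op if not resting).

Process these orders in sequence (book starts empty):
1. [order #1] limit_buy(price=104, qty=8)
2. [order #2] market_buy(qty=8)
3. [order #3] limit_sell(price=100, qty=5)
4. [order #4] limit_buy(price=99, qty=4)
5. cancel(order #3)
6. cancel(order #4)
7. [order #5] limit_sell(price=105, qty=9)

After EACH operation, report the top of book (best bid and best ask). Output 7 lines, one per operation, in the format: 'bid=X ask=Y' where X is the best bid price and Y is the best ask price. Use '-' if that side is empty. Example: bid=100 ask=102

After op 1 [order #1] limit_buy(price=104, qty=8): fills=none; bids=[#1:8@104] asks=[-]
After op 2 [order #2] market_buy(qty=8): fills=none; bids=[#1:8@104] asks=[-]
After op 3 [order #3] limit_sell(price=100, qty=5): fills=#1x#3:5@104; bids=[#1:3@104] asks=[-]
After op 4 [order #4] limit_buy(price=99, qty=4): fills=none; bids=[#1:3@104 #4:4@99] asks=[-]
After op 5 cancel(order #3): fills=none; bids=[#1:3@104 #4:4@99] asks=[-]
After op 6 cancel(order #4): fills=none; bids=[#1:3@104] asks=[-]
After op 7 [order #5] limit_sell(price=105, qty=9): fills=none; bids=[#1:3@104] asks=[#5:9@105]

Answer: bid=104 ask=-
bid=104 ask=-
bid=104 ask=-
bid=104 ask=-
bid=104 ask=-
bid=104 ask=-
bid=104 ask=105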